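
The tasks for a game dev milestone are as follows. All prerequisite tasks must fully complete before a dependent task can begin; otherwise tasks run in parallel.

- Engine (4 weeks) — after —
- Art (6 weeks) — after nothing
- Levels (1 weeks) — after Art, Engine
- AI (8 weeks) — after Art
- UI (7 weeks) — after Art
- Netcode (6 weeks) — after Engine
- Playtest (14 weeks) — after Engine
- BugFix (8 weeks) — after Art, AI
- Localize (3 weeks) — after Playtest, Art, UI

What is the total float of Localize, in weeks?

1

The longest chain is Art→AI→BugFix = 6+8+8 = 22; overall finish 22 weeks.
Longest path through Localize: 21 weeks (earliest finish 21, latest finish 22).
So Localize can slip 22 − 21 = 1 week.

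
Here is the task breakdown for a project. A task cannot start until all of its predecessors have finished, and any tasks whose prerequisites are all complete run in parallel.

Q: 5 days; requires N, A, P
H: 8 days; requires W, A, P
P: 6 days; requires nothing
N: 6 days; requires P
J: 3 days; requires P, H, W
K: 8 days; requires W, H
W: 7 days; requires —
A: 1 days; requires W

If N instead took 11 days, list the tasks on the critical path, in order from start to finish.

Critical path before the change: W→A→H→K = 7+1+8+8 = 24 giving 24 days.
The longest path through N is only 17 days, so N has float 7.
That remains the longest chain; total 24 days.

W, A, H, K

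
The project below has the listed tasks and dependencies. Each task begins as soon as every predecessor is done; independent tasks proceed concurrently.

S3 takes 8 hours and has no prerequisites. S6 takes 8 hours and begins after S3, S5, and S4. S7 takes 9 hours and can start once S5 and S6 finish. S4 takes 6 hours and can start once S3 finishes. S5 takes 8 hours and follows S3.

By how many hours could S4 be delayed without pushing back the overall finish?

S3→S5→S6→S7 = 8+8+8+9 = 33 sets the makespan at 33 hours.
Longest path through S4: 31 hours (earliest finish 14, latest finish 16).
Slack of S4 = 10 − 8 = 2 hours.

2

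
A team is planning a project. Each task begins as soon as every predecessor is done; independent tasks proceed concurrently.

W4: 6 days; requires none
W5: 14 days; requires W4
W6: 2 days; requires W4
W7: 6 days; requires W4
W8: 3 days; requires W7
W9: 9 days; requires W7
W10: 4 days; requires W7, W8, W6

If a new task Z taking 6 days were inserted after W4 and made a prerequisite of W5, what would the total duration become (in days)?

Originally the project takes 21 days.
With Z inserted, W5 now waits for max(W4, Z).
New critical path: W4→Z→W5 = 6+6+14 = 26 ⇒ 26 days.

26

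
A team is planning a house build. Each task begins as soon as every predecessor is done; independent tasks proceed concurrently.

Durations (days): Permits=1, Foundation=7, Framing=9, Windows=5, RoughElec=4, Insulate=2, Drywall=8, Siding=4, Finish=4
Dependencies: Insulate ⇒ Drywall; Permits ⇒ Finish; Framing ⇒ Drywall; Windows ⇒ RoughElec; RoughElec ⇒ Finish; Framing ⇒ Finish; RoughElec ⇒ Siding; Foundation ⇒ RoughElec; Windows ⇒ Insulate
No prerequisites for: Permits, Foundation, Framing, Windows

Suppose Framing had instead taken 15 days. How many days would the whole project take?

23

Baseline: Framing→Drywall = 9+8 = 17 → 17 days.
Since Framing is critical, the +6 change carries straight to that chain (now 23 days).
That remains the longest chain; total 23 days.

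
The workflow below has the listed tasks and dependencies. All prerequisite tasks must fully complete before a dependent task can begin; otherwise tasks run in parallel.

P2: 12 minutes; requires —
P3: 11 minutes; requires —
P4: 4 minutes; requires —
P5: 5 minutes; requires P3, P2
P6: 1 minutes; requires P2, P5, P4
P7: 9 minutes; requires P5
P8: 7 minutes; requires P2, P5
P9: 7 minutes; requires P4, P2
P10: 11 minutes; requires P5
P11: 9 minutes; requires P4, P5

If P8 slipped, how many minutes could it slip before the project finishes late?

4

P2→P5→P10 = 12+5+11 = 28 sets the makespan at 28 minutes.
The longest chain containing P8 totals 24 minutes.
Slack of P8 = 21 − 17 = 4 minutes.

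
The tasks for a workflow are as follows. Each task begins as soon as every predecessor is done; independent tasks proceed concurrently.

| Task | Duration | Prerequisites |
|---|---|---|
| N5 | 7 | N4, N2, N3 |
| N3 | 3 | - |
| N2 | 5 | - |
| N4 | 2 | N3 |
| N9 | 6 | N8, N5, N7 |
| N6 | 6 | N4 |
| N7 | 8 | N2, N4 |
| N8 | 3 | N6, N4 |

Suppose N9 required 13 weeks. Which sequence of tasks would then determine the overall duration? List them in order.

As given, the longest chain is N3→N4→N6→N8→N9 = 3+2+6+3+6 = 20, so the finish is 20 weeks.
N9 lies on that path, so at 13 weeks the path becomes 27 weeks.
That remains the longest chain; total 27 weeks.

N3, N4, N6, N8, N9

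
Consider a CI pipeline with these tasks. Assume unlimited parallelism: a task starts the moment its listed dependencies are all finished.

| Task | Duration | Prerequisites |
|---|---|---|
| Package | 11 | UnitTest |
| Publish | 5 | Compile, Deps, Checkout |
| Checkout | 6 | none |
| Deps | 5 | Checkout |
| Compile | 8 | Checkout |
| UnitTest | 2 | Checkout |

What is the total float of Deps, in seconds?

3

The longest chain is Checkout→Compile→Publish = 6+8+5 = 19; overall finish 19 seconds.
Deps finishes as early as 11 and must finish by 14.
Slack of Deps = 9 − 6 = 3 seconds.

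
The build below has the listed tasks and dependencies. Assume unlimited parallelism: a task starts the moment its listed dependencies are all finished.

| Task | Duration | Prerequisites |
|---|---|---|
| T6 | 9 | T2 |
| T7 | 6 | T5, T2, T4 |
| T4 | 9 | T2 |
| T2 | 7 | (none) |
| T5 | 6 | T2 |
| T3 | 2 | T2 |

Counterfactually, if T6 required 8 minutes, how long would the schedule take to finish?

Critical path before the change: T2→T4→T7 = 7+9+6 = 22 giving 22 minutes.
T6 has 6 minutes of float (longest path through it is 16).
That remains the longest chain; total 22 minutes.

22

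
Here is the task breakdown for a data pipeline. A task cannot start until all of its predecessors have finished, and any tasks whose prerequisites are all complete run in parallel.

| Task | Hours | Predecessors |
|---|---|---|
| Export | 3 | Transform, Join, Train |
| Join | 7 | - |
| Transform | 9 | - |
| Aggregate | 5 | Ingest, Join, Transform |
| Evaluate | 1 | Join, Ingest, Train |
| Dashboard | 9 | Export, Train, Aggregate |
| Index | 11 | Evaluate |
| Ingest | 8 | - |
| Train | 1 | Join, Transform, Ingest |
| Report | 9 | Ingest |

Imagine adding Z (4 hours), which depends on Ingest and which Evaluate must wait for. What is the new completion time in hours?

Originally the job takes 23 hours.
With Z inserted, Evaluate now waits for max(Join, Ingest, Train, Z).
New critical path: Ingest→Z→Evaluate→Index = 8+4+1+11 = 24 ⇒ 24 hours.

24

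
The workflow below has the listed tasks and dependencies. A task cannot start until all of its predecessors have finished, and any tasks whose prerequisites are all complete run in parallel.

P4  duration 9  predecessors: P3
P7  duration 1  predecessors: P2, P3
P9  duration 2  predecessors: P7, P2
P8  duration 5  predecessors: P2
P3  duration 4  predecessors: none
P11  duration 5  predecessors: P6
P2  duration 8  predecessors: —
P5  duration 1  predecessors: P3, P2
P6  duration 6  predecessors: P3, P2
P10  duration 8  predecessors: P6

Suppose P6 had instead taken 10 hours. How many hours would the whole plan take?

As given, the longest chain is P2→P6→P10 = 8+6+8 = 22, so the finish is 22 hours.
Since P6 is critical, the +4 change carries straight to that chain (now 26 hours).
No other chain overtakes it, so the finish is 26 hours.

26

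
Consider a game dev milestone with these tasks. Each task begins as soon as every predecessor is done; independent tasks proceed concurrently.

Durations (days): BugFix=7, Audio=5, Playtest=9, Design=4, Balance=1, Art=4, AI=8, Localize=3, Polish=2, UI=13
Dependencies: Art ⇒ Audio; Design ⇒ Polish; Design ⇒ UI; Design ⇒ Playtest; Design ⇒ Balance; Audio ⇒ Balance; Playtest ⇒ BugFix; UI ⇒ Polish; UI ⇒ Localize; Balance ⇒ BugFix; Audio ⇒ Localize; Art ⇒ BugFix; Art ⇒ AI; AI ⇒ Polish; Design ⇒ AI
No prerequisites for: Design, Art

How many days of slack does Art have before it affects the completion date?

3

Design→UI→Localize = 4+13+3 = 20 sets the makespan at 20 days.
Longest path through Art: 17 days (earliest finish 4, latest finish 7).
Slack of Art = 3 − 0 = 3 days.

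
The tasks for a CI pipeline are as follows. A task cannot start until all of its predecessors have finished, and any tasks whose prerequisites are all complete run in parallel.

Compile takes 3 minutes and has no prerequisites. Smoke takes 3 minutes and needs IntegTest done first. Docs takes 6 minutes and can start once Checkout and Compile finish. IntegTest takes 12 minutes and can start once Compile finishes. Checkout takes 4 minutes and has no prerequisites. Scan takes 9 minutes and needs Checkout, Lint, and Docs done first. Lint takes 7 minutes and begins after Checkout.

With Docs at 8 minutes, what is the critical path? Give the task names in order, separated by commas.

Actual critical path: Checkout→Lint→Scan = 4+7+9 = 20 ⇒ 20 minutes.
Docs has 1 minute of float (longest path through it is 19).
Now Checkout→Docs→Scan = 4+8+9 = 21 is longest, so the finish becomes 21 minutes.

Checkout, Docs, Scan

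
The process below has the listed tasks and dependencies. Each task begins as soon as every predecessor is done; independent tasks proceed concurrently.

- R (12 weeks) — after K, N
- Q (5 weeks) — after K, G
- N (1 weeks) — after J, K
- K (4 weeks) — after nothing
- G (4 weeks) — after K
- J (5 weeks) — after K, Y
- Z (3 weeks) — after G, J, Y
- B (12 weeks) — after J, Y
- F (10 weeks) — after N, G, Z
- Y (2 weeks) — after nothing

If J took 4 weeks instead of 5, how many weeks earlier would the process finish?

1

Baseline: K→J→N→R = 4+5+1+12 = 22 → 22 weeks.
J is on the critical path; changing it to 4 makes that path 21 weeks.
That remains the longest chain; total 21 weeks.
Change in finish: 21 − 22 = -1 weeks.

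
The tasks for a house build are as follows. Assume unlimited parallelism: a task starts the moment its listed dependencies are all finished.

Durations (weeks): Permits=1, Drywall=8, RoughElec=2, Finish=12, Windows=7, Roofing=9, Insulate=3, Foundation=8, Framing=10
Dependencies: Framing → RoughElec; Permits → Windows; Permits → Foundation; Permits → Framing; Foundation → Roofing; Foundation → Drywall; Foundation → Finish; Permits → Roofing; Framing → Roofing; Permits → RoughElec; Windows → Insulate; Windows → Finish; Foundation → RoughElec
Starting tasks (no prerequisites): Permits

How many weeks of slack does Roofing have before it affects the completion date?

1

Critical path: Permits→Foundation→Finish = 1+8+12 = 21, so the finish is 21 weeks.
The longest chain containing Roofing totals 20 weeks.
Slack of Roofing = 12 − 11 = 1 week.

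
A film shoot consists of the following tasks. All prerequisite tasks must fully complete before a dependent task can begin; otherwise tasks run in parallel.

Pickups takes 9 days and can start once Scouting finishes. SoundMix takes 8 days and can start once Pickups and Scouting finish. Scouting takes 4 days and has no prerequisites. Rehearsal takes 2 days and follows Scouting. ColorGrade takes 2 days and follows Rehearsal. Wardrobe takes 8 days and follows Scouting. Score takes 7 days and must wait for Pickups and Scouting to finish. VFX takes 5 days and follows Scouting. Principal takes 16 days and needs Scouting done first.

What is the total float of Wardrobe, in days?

9

Critical path: Scouting→Pickups→SoundMix = 4+9+8 = 21, so the finish is 21 days.
Wardrobe finishes as early as 12 and must finish by 21.
Float = 21 − 12 = 9.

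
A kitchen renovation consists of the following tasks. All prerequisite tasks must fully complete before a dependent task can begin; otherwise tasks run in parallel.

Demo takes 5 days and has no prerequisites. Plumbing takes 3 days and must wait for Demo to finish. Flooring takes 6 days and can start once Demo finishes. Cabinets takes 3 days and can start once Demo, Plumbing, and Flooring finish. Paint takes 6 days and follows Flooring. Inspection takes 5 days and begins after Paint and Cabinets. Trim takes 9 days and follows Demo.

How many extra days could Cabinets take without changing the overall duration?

3

The longest chain is Demo→Flooring→Paint→Inspection = 5+6+6+5 = 22; overall finish 22 days.
The longest chain containing Cabinets totals 19 days.
So Cabinets can slip 17 − 14 = 3 days.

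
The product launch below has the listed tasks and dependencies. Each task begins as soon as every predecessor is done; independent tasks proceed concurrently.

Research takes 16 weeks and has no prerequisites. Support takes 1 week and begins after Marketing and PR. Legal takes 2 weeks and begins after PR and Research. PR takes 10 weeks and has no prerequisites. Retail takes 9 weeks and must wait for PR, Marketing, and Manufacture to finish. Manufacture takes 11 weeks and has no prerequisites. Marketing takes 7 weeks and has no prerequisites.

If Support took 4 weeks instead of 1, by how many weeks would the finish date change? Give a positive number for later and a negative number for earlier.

0

Actual critical path: Manufacture→Retail = 11+9 = 20 ⇒ 20 weeks.
Support is off the critical path — its longest chain is 11 weeks, giving 9 of slack.
That remains the longest chain; total 20 weeks.
Change in finish: 20 − 20 = +0 weeks.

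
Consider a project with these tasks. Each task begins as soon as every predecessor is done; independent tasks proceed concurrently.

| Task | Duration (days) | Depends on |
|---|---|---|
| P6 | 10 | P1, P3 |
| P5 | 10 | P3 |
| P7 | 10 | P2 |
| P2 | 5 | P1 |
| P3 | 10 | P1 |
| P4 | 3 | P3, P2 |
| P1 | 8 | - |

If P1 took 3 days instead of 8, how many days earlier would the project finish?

5

Critical path before the change: P1→P3→P5 = 8+10+10 = 28 giving 28 days.
Since P1 is critical, the -5 change carries straight to that chain (now 23 days).
That remains the longest chain; total 23 days.
Change in finish: 23 − 28 = -5 days.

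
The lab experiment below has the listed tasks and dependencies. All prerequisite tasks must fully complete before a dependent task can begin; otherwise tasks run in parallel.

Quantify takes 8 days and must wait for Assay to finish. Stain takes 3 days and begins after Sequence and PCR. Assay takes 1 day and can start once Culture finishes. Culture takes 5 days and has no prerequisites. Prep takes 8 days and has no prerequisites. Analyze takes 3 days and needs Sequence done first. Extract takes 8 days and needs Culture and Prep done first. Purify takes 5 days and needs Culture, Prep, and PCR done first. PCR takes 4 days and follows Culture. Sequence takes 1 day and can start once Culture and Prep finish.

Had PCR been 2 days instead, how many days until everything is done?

Actual critical path: Prep→Extract = 8+8 = 16 ⇒ 16 days.
The longest path through PCR is only 14 days, so PCR has float 2.
The critical path is still Prep→Extract; finish is now 16 days.

16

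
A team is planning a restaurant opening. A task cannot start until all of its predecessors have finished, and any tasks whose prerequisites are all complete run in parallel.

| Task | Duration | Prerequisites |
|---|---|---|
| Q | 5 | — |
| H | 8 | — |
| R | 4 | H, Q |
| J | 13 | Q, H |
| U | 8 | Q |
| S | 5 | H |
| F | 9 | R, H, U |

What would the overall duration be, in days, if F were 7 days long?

21

The binding path is Q→U→F = 5+8+9 = 22; finish at 22 days.
F lies on that path, so at 7 days the path becomes 20 days.
Now H→J = 8+13 = 21 is longest, so the finish becomes 21 days.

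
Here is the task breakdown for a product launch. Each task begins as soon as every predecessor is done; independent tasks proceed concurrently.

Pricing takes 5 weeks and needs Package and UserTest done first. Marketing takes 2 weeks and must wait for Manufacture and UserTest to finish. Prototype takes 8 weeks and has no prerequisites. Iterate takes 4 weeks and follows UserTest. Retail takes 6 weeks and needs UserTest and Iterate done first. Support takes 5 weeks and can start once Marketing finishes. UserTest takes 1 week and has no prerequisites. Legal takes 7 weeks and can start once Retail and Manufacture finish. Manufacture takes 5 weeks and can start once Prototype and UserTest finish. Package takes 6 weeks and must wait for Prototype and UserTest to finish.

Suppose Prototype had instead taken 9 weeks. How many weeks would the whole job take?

21

Baseline: Prototype→Manufacture→Marketing→Support = 8+5+2+5 = 20 → 20 weeks.
Prototype lies on that path, so at 9 weeks the path becomes 21 weeks.
No other chain overtakes it, so the finish is 21 weeks.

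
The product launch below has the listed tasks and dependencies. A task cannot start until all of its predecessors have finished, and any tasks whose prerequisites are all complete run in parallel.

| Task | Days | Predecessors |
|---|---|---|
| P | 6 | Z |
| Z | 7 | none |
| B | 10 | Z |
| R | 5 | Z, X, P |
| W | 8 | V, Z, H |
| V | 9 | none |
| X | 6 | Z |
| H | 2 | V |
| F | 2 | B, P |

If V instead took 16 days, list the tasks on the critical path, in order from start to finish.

Actual critical path: V→H→W = 9+2+8 = 19 ⇒ 19 days.
V is on the critical path; changing it to 16 makes that path 26 days.
That remains the longest chain; total 26 days.

V, H, W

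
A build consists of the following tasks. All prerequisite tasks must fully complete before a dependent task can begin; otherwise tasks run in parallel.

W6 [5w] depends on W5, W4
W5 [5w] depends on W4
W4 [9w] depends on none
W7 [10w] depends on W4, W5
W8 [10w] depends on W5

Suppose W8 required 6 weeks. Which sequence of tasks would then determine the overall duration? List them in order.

As given, the longest chain is W4→W5→W8 = 9+5+10 = 24, so the finish is 24 weeks.
Since W8 is critical, the -4 change carries straight to that chain (now 20 weeks).
New critical path: W4→W5→W7 = 9+5+10 = 24 ⇒ 24 weeks.

W4, W5, W7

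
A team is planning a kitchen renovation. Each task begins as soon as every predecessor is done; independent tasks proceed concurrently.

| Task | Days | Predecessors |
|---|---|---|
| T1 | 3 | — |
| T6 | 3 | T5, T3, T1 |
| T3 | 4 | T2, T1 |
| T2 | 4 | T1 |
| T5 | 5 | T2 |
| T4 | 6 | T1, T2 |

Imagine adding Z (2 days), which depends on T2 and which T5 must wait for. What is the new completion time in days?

17

Originally the kitchen renovation takes 15 days.
With Z inserted, T5 now waits for max(T2, Z).
New critical path: T1→T2→Z→T5→T6 = 3+4+2+5+3 = 17 ⇒ 17 days.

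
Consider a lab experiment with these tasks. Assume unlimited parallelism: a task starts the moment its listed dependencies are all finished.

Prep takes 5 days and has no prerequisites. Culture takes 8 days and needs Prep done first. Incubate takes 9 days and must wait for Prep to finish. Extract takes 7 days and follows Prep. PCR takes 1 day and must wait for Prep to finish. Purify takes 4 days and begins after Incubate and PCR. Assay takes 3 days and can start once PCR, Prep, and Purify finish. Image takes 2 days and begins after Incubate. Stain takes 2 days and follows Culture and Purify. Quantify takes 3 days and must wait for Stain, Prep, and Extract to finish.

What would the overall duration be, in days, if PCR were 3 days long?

23

Actual critical path: Prep→Incubate→Purify→Stain→Quantify = 5+9+4+2+3 = 23 ⇒ 23 days.
PCR has 8 days of float (longest path through it is 15).
The critical path is still Prep→Incubate→Purify→Stain→Quantify; finish is now 23 days.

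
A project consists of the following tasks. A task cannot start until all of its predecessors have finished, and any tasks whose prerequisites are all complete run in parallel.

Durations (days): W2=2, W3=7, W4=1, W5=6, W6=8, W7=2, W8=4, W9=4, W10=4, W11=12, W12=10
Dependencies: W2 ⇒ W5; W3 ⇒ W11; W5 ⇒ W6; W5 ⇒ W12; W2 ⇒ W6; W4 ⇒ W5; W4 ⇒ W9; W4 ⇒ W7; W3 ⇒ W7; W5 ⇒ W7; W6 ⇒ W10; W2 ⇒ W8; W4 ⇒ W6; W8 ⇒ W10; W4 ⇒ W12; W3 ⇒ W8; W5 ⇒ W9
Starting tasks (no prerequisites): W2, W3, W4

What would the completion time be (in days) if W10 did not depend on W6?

Original critical path: W2→W5→W6→W10 = 2+6+8+4 = 20 ⇒ 20 days.
Without W6→W10, W10's earliest start moves from 16 to 11.
New critical path: W3→W11 = 7+12 = 19 ⇒ 19 days.

19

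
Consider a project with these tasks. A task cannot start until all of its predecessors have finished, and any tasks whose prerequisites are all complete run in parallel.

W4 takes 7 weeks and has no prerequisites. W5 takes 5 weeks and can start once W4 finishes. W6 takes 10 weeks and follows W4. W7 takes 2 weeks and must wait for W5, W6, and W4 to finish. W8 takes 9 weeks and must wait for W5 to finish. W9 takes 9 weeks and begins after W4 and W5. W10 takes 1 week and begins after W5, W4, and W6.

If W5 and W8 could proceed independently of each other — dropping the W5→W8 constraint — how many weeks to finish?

With the dependency in place, W4→W5→W8 = 7+5+9 = 21 sets the finish at 21 weeks.
Without W5→W8, W8's earliest start moves from 12 to 0.
New critical path: W4→W5→W9 = 7+5+9 = 21 ⇒ 21 weeks.

21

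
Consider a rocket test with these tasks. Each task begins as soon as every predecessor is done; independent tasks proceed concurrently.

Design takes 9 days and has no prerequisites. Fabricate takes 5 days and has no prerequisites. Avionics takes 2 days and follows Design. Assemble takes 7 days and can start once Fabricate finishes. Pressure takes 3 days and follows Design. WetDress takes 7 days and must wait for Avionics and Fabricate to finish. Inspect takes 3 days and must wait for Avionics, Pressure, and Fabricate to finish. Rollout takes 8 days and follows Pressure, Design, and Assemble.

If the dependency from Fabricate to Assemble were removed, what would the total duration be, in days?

Original critical path: Design→Pressure→Rollout = 9+3+8 = 20 ⇒ 20 days.
Without Fabricate→Assemble, Assemble's earliest start moves from 5 to 0.
The longest chain is now Design→Pressure→Rollout = 9+3+8 = 20, so the job takes 20 days.

20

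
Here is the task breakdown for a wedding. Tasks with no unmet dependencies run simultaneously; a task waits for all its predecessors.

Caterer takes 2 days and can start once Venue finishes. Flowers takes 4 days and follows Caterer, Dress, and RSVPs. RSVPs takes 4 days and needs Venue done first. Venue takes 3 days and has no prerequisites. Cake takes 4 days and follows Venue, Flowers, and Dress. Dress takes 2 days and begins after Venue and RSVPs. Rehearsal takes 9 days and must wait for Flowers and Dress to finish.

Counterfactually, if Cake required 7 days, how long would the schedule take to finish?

22

Critical path before the change: Venue→RSVPs→Dress→Flowers→Rehearsal = 3+4+2+4+9 = 22 giving 22 days.
The longest path through Cake is only 17 days, so Cake has float 5.
That remains the longest chain; total 22 days.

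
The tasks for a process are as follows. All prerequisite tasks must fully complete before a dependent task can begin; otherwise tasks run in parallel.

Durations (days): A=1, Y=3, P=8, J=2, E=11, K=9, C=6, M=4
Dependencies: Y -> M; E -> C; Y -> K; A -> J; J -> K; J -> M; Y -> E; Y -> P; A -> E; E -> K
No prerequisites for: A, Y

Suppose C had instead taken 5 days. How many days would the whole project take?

Critical path before the change: Y→E→K = 3+11+9 = 23 giving 23 days.
C has 3 days of float (longest path through it is 20).
No other chain overtakes it, so the finish is 23 days.

23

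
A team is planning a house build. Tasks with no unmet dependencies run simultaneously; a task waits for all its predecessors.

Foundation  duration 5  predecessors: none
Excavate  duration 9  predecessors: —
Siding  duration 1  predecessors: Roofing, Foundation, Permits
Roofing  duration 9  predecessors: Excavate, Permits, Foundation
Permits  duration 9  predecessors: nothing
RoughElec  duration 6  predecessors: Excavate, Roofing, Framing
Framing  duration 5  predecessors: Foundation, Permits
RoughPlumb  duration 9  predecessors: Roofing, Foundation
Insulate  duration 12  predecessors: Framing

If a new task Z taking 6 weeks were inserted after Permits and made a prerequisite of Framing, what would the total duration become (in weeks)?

32

Originally the plan takes 27 weeks.
With Z inserted, Framing now waits for max(Foundation, Permits, Z).
New critical path: Permits→Z→Framing→Insulate = 9+6+5+12 = 32 ⇒ 32 weeks.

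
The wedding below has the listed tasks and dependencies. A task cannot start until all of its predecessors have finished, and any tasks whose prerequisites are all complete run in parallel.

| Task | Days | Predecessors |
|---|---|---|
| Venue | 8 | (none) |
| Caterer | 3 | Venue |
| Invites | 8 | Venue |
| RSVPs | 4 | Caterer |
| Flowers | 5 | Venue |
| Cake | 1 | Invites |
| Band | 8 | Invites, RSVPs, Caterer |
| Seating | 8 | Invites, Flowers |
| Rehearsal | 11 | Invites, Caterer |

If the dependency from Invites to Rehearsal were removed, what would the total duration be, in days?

24

With the dependency in place, Venue→Invites→Rehearsal = 8+8+11 = 27 sets the finish at 27 days.
Without Invites→Rehearsal, Rehearsal's earliest start moves from 16 to 11.
New critical path: Venue→Invites→Band = 8+8+8 = 24 ⇒ 24 days.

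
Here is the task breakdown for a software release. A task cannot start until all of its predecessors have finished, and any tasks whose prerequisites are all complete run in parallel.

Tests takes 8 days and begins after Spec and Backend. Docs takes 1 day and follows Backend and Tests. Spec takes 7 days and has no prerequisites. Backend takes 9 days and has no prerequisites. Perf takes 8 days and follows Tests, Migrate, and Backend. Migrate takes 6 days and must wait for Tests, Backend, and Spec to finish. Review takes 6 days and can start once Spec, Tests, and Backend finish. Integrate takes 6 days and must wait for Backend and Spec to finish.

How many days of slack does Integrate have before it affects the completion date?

16

Backend→Tests→Migrate→Perf = 9+8+6+8 = 31 sets the makespan at 31 days.
The longest chain containing Integrate totals 15 days.
So Integrate can slip 31 − 15 = 16 days.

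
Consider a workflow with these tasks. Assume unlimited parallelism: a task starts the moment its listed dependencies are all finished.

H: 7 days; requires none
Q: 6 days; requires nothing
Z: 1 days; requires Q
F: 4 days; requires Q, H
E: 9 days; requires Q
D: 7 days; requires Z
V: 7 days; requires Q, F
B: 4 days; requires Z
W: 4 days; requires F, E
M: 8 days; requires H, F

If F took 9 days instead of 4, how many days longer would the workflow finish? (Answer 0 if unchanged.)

Baseline: H→F→M = 7+4+8 = 19 → 19 days.
F lies on that path, so at 9 days the path becomes 24 days.
No other chain overtakes it, so the finish is 24 days.
Change in finish: 24 − 19 = +5 days.

5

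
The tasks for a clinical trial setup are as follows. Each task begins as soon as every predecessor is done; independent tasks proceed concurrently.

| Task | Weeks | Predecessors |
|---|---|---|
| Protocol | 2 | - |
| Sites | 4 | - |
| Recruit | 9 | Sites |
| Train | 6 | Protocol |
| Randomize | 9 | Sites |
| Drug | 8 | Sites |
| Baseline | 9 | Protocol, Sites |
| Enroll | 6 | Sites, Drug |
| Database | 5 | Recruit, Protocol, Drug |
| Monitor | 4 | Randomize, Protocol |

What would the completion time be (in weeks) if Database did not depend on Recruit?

Original critical path: Sites→Recruit→Database = 4+9+5 = 18 ⇒ 18 weeks.
Without Recruit→Database, Database's earliest start moves from 13 to 12.
After: Sites→Drug→Enroll = 4+8+6 = 18 → 18 weeks.

18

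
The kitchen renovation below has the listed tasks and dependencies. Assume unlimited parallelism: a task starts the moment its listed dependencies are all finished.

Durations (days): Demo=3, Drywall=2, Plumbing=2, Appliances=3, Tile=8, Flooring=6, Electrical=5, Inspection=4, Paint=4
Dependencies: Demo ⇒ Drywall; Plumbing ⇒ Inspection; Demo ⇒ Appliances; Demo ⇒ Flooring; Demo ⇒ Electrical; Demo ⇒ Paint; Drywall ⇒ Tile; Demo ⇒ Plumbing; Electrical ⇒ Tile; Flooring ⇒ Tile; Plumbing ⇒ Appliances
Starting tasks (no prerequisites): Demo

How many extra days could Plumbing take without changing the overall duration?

8

Demo→Flooring→Tile = 3+6+8 = 17 sets the makespan at 17 days.
The longest chain containing Plumbing totals 9 days.
Slack of Plumbing = 11 − 3 = 8 days.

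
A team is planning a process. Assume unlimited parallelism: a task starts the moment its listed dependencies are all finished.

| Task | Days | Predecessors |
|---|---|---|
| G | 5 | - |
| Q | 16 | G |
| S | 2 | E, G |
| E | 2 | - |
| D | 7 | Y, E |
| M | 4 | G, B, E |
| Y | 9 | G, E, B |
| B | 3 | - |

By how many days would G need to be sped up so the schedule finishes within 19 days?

Current finish: 21 days; target: 19.
G is on every critical path, so each day cut from G cuts the finish by one (this holds down to a finish of 19).
Need 21 − 19 = 2 days off G → G becomes 3 days, finish becomes 19.

2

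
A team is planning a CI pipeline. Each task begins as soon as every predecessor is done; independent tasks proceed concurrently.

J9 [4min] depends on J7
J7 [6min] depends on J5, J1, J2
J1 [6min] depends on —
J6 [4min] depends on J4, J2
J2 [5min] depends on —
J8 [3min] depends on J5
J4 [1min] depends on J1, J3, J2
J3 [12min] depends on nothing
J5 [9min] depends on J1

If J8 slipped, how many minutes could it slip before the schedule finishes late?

J1→J5→J7→J9 = 6+9+6+4 = 25 sets the makespan at 25 minutes.
Longest path through J8: 18 minutes (earliest finish 18, latest finish 25).
Float = 25 − 18 = 7.

7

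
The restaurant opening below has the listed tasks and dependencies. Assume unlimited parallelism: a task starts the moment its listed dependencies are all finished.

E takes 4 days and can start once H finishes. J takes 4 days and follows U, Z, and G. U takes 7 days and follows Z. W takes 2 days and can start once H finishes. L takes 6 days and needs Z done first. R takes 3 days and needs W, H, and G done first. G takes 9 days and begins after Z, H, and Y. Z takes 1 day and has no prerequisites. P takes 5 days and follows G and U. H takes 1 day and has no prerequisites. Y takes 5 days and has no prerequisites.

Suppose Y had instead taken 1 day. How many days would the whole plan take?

The binding path is Y→G→P = 5+9+5 = 19; finish at 19 days.
Since Y is critical, the -4 change carries straight to that chain (now 15 days).
Now H→G→P = 1+9+5 = 15 is longest, so the finish becomes 15 days.

15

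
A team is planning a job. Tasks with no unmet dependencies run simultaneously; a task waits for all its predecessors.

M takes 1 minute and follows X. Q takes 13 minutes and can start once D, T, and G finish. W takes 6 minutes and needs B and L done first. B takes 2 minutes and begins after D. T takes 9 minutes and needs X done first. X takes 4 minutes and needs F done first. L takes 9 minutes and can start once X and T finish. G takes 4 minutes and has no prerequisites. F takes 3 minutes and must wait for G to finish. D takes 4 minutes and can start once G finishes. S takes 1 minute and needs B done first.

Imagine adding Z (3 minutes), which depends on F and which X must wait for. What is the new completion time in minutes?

38

Originally the project takes 35 minutes.
With Z inserted, X now waits for max(F, Z).
New critical path: G→F→Z→X→T→L→W = 4+3+3+4+9+9+6 = 38 ⇒ 38 minutes.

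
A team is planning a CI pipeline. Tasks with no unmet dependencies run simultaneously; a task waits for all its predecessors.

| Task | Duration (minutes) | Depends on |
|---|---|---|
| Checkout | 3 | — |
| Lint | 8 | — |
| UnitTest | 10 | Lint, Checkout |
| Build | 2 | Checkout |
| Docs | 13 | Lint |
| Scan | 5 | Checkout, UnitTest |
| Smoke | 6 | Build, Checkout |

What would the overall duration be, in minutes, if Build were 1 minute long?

The binding path is Lint→UnitTest→Scan = 8+10+5 = 23; finish at 23 minutes.
The longest path through Build is only 11 minutes, so Build has float 12.
No other chain overtakes it, so the finish is 23 minutes.

23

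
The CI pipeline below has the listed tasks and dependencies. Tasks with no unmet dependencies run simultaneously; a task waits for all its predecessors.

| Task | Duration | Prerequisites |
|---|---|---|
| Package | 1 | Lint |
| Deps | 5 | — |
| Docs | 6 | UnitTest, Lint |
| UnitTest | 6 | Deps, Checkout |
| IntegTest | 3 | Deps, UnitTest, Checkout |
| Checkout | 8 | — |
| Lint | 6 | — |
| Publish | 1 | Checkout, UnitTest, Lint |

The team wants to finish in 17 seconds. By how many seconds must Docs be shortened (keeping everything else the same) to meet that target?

3

Current finish: 20 seconds; target: 17.
Docs is on every critical path, so each second cut from Docs cuts the finish by one (this holds down to a finish of 17).
Need 20 − 17 = 3 seconds off Docs → Docs becomes 3 seconds, finish becomes 17.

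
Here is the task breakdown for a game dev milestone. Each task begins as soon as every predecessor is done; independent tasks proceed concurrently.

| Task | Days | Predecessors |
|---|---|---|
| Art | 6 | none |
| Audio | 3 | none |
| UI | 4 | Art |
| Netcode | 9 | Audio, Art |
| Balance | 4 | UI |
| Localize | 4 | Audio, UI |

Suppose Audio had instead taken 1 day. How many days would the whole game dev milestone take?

The binding path is Art→Netcode = 6+9 = 15; finish at 15 days.
The longest path through Audio is only 12 days, so Audio has float 3.
That remains the longest chain; total 15 days.

15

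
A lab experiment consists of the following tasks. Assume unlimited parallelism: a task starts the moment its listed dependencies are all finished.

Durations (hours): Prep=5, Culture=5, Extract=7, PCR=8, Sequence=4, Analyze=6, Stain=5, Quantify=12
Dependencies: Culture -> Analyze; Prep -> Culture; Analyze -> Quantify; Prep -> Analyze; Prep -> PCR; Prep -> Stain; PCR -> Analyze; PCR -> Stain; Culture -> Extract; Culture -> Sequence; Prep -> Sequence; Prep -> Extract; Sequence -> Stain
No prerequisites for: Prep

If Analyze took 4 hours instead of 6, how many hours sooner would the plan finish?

2

Baseline: Prep→PCR→Analyze→Quantify = 5+8+6+12 = 31 → 31 hours.
Analyze lies on that path, so at 4 hours the path becomes 29 hours.
The critical path is still Prep→PCR→Analyze→Quantify; finish is now 29 hours.
Change in finish: 29 − 31 = -2 hours.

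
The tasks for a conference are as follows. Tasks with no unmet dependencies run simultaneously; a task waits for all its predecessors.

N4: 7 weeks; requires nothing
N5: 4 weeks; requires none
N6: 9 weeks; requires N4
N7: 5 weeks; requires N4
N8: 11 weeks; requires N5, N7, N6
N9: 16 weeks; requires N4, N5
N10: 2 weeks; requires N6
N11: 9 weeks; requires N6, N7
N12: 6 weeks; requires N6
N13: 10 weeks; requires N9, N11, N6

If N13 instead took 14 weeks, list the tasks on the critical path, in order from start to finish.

N4, N6, N11, N13

Baseline: N4→N6→N11→N13 = 7+9+9+10 = 35 → 35 weeks.
N13 is on the critical path; changing it to 14 makes that path 39 weeks.
The critical path is still N4→N6→N11→N13; finish is now 39 weeks.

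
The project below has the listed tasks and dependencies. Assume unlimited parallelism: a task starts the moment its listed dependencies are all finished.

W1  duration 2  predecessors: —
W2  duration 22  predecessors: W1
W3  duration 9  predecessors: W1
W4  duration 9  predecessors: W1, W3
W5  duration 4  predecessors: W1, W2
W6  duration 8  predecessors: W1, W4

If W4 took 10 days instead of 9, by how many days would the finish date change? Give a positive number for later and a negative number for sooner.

1

Actual critical path: W1→W3→W4→W6 = 2+9+9+8 = 28 ⇒ 28 days.
W4 lies on that path, so at 10 days the path becomes 29 days.
That remains the longest chain; total 29 days.
Change in finish: 29 − 28 = +1 days.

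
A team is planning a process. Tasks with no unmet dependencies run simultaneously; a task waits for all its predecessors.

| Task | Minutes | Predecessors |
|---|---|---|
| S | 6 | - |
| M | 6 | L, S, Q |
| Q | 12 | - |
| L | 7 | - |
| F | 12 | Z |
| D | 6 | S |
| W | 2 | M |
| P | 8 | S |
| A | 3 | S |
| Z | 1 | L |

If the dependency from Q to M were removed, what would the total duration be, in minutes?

With the dependency in place, Q→M→W = 12+6+2 = 20 sets the finish at 20 minutes.
Without Q→M, M's earliest start moves from 12 to 7.
After: L→Z→F = 7+1+12 = 20 → 20 minutes.

20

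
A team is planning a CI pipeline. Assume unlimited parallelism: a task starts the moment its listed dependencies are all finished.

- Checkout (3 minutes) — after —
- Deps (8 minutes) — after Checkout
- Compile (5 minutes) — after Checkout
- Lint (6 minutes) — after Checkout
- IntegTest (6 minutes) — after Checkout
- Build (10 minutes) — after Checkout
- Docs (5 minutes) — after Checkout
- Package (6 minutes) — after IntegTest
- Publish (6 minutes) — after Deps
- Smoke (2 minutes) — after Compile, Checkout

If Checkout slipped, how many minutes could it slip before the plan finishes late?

Critical path: Checkout→Deps→Publish = 3+8+6 = 17, so the finish is 17 minutes.
The longest chain containing Checkout totals 17 minutes.
Slack of Checkout = 0 − 0 = 0 minutes.

0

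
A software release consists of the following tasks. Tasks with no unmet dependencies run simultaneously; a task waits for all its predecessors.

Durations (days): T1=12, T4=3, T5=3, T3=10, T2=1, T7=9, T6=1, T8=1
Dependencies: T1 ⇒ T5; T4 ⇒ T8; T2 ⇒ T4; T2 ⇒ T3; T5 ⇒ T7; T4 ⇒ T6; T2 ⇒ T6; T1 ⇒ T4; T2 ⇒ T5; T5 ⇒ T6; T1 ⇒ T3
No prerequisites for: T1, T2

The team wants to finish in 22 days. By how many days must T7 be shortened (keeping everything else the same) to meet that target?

2

Current finish: 24 days; target: 22.
T7 is on every critical path, so each day cut from T7 cuts the finish by one (this holds down to a finish of 22).
Need 24 − 22 = 2 days off T7 → T7 becomes 7 days, finish becomes 22.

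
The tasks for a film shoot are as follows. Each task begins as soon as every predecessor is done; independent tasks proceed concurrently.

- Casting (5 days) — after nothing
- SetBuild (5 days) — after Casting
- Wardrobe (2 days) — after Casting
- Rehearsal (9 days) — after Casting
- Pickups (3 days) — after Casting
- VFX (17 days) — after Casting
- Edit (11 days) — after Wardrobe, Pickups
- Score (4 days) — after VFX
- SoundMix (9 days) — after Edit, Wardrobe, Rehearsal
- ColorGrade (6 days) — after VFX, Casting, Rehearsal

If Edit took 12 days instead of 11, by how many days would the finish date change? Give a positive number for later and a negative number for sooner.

1

The binding path is Casting→Pickups→Edit→SoundMix = 5+3+11+9 = 28; finish at 28 days.
Since Edit is critical, the +1 change carries straight to that chain (now 29 days).
No other chain overtakes it, so the finish is 29 days.
Change in finish: 29 − 28 = +1 days.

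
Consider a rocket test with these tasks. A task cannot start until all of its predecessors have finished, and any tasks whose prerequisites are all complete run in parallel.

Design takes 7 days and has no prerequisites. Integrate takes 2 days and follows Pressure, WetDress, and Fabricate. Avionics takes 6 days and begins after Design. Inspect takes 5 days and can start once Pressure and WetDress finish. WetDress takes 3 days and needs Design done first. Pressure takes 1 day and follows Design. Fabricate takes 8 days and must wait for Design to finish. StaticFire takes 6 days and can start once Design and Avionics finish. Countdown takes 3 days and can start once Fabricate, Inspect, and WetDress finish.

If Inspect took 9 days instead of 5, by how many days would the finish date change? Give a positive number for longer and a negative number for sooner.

Actual critical path: Design→Avionics→StaticFire = 7+6+6 = 19 ⇒ 19 days.
Inspect is off the critical path — its longest chain is 18 days, giving 1 of slack.
New critical path: Design→WetDress→Inspect→Countdown = 7+3+9+3 = 22 ⇒ 22 days.
Change in finish: 22 − 19 = +3 days.

3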